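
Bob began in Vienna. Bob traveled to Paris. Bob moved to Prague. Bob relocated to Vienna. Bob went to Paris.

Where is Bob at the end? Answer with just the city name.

Answer: Paris

Derivation:
Tracking Bob's location:
Start: Bob is in Vienna.
After move 1: Vienna -> Paris. Bob is in Paris.
After move 2: Paris -> Prague. Bob is in Prague.
After move 3: Prague -> Vienna. Bob is in Vienna.
After move 4: Vienna -> Paris. Bob is in Paris.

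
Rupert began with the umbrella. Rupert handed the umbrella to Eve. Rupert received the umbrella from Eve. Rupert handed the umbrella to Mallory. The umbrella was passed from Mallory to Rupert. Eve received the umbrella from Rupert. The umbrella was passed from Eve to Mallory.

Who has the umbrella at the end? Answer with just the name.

Answer: Mallory

Derivation:
Tracking the umbrella through each event:
Start: Rupert has the umbrella.
After event 1: Eve has the umbrella.
After event 2: Rupert has the umbrella.
After event 3: Mallory has the umbrella.
After event 4: Rupert has the umbrella.
After event 5: Eve has the umbrella.
After event 6: Mallory has the umbrella.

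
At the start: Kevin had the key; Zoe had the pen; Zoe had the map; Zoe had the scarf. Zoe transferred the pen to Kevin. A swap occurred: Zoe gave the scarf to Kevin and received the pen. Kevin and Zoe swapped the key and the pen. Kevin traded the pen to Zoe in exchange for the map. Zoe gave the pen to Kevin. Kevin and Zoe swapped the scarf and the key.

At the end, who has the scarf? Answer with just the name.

Tracking all object holders:
Start: key:Kevin, pen:Zoe, map:Zoe, scarf:Zoe
Event 1 (give pen: Zoe -> Kevin). State: key:Kevin, pen:Kevin, map:Zoe, scarf:Zoe
Event 2 (swap scarf<->pen: now scarf:Kevin, pen:Zoe). State: key:Kevin, pen:Zoe, map:Zoe, scarf:Kevin
Event 3 (swap key<->pen: now key:Zoe, pen:Kevin). State: key:Zoe, pen:Kevin, map:Zoe, scarf:Kevin
Event 4 (swap pen<->map: now pen:Zoe, map:Kevin). State: key:Zoe, pen:Zoe, map:Kevin, scarf:Kevin
Event 5 (give pen: Zoe -> Kevin). State: key:Zoe, pen:Kevin, map:Kevin, scarf:Kevin
Event 6 (swap scarf<->key: now scarf:Zoe, key:Kevin). State: key:Kevin, pen:Kevin, map:Kevin, scarf:Zoe

Final state: key:Kevin, pen:Kevin, map:Kevin, scarf:Zoe
The scarf is held by Zoe.

Answer: Zoe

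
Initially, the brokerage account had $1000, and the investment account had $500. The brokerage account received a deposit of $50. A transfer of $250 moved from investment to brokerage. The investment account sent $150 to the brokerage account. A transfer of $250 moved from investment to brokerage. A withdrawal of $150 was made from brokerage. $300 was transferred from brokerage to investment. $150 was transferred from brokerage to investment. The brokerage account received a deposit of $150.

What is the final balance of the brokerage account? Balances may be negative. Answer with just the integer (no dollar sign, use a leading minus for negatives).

Tracking account balances step by step:
Start: brokerage=1000, investment=500
Event 1 (deposit 50 to brokerage): brokerage: 1000 + 50 = 1050. Balances: brokerage=1050, investment=500
Event 2 (transfer 250 investment -> brokerage): investment: 500 - 250 = 250, brokerage: 1050 + 250 = 1300. Balances: brokerage=1300, investment=250
Event 3 (transfer 150 investment -> brokerage): investment: 250 - 150 = 100, brokerage: 1300 + 150 = 1450. Balances: brokerage=1450, investment=100
Event 4 (transfer 250 investment -> brokerage): investment: 100 - 250 = -150, brokerage: 1450 + 250 = 1700. Balances: brokerage=1700, investment=-150
Event 5 (withdraw 150 from brokerage): brokerage: 1700 - 150 = 1550. Balances: brokerage=1550, investment=-150
Event 6 (transfer 300 brokerage -> investment): brokerage: 1550 - 300 = 1250, investment: -150 + 300 = 150. Balances: brokerage=1250, investment=150
Event 7 (transfer 150 brokerage -> investment): brokerage: 1250 - 150 = 1100, investment: 150 + 150 = 300. Balances: brokerage=1100, investment=300
Event 8 (deposit 150 to brokerage): brokerage: 1100 + 150 = 1250. Balances: brokerage=1250, investment=300

Final balance of brokerage: 1250

Answer: 1250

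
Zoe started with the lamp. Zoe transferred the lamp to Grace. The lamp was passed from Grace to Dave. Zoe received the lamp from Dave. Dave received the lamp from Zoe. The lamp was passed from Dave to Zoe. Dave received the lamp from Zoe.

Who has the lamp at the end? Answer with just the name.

Tracking the lamp through each event:
Start: Zoe has the lamp.
After event 1: Grace has the lamp.
After event 2: Dave has the lamp.
After event 3: Zoe has the lamp.
After event 4: Dave has the lamp.
After event 5: Zoe has the lamp.
After event 6: Dave has the lamp.

Answer: Dave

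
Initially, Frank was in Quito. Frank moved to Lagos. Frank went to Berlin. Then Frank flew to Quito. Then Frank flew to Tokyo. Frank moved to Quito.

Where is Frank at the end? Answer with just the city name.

Answer: Quito

Derivation:
Tracking Frank's location:
Start: Frank is in Quito.
After move 1: Quito -> Lagos. Frank is in Lagos.
After move 2: Lagos -> Berlin. Frank is in Berlin.
After move 3: Berlin -> Quito. Frank is in Quito.
After move 4: Quito -> Tokyo. Frank is in Tokyo.
After move 5: Tokyo -> Quito. Frank is in Quito.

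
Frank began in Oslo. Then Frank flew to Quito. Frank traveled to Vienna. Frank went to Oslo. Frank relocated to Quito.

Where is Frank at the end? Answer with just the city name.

Tracking Frank's location:
Start: Frank is in Oslo.
After move 1: Oslo -> Quito. Frank is in Quito.
After move 2: Quito -> Vienna. Frank is in Vienna.
After move 3: Vienna -> Oslo. Frank is in Oslo.
After move 4: Oslo -> Quito. Frank is in Quito.

Answer: Quito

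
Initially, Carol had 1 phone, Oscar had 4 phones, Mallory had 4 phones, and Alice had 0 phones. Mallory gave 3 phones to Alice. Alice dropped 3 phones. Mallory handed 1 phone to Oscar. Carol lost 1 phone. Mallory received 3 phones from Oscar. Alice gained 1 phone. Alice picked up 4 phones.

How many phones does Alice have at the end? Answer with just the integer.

Tracking counts step by step:
Start: Carol=1, Oscar=4, Mallory=4, Alice=0
Event 1 (Mallory -> Alice, 3): Mallory: 4 -> 1, Alice: 0 -> 3. State: Carol=1, Oscar=4, Mallory=1, Alice=3
Event 2 (Alice -3): Alice: 3 -> 0. State: Carol=1, Oscar=4, Mallory=1, Alice=0
Event 3 (Mallory -> Oscar, 1): Mallory: 1 -> 0, Oscar: 4 -> 5. State: Carol=1, Oscar=5, Mallory=0, Alice=0
Event 4 (Carol -1): Carol: 1 -> 0. State: Carol=0, Oscar=5, Mallory=0, Alice=0
Event 5 (Oscar -> Mallory, 3): Oscar: 5 -> 2, Mallory: 0 -> 3. State: Carol=0, Oscar=2, Mallory=3, Alice=0
Event 6 (Alice +1): Alice: 0 -> 1. State: Carol=0, Oscar=2, Mallory=3, Alice=1
Event 7 (Alice +4): Alice: 1 -> 5. State: Carol=0, Oscar=2, Mallory=3, Alice=5

Alice's final count: 5

Answer: 5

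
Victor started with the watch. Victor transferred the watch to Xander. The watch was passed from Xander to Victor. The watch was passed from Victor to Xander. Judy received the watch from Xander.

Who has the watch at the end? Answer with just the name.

Tracking the watch through each event:
Start: Victor has the watch.
After event 1: Xander has the watch.
After event 2: Victor has the watch.
After event 3: Xander has the watch.
After event 4: Judy has the watch.

Answer: Judy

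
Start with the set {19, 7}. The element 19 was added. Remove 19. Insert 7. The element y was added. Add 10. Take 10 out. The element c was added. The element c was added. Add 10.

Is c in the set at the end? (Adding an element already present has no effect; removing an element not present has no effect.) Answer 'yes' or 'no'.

Tracking the set through each operation:
Start: {19, 7}
Event 1 (add 19): already present, no change. Set: {19, 7}
Event 2 (remove 19): removed. Set: {7}
Event 3 (add 7): already present, no change. Set: {7}
Event 4 (add y): added. Set: {7, y}
Event 5 (add 10): added. Set: {10, 7, y}
Event 6 (remove 10): removed. Set: {7, y}
Event 7 (add c): added. Set: {7, c, y}
Event 8 (add c): already present, no change. Set: {7, c, y}
Event 9 (add 10): added. Set: {10, 7, c, y}

Final set: {10, 7, c, y} (size 4)
c is in the final set.

Answer: yes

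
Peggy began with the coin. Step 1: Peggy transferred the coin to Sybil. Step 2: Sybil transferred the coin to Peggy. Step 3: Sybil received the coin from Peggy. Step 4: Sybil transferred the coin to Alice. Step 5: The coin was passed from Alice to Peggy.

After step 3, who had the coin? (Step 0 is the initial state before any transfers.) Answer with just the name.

Answer: Sybil

Derivation:
Tracking the coin holder through step 3:
After step 0 (start): Peggy
After step 1: Sybil
After step 2: Peggy
After step 3: Sybil

At step 3, the holder is Sybil.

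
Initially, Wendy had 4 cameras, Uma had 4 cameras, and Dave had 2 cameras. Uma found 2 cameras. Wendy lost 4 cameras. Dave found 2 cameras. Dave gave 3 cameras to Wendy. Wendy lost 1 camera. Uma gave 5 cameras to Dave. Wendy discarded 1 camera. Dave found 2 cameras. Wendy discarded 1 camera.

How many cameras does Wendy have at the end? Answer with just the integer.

Answer: 0

Derivation:
Tracking counts step by step:
Start: Wendy=4, Uma=4, Dave=2
Event 1 (Uma +2): Uma: 4 -> 6. State: Wendy=4, Uma=6, Dave=2
Event 2 (Wendy -4): Wendy: 4 -> 0. State: Wendy=0, Uma=6, Dave=2
Event 3 (Dave +2): Dave: 2 -> 4. State: Wendy=0, Uma=6, Dave=4
Event 4 (Dave -> Wendy, 3): Dave: 4 -> 1, Wendy: 0 -> 3. State: Wendy=3, Uma=6, Dave=1
Event 5 (Wendy -1): Wendy: 3 -> 2. State: Wendy=2, Uma=6, Dave=1
Event 6 (Uma -> Dave, 5): Uma: 6 -> 1, Dave: 1 -> 6. State: Wendy=2, Uma=1, Dave=6
Event 7 (Wendy -1): Wendy: 2 -> 1. State: Wendy=1, Uma=1, Dave=6
Event 8 (Dave +2): Dave: 6 -> 8. State: Wendy=1, Uma=1, Dave=8
Event 9 (Wendy -1): Wendy: 1 -> 0. State: Wendy=0, Uma=1, Dave=8

Wendy's final count: 0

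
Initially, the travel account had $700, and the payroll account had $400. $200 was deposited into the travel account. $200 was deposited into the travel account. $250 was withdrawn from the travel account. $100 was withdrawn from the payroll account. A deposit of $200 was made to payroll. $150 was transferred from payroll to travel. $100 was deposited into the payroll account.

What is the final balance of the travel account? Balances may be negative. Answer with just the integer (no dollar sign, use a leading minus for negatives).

Tracking account balances step by step:
Start: travel=700, payroll=400
Event 1 (deposit 200 to travel): travel: 700 + 200 = 900. Balances: travel=900, payroll=400
Event 2 (deposit 200 to travel): travel: 900 + 200 = 1100. Balances: travel=1100, payroll=400
Event 3 (withdraw 250 from travel): travel: 1100 - 250 = 850. Balances: travel=850, payroll=400
Event 4 (withdraw 100 from payroll): payroll: 400 - 100 = 300. Balances: travel=850, payroll=300
Event 5 (deposit 200 to payroll): payroll: 300 + 200 = 500. Balances: travel=850, payroll=500
Event 6 (transfer 150 payroll -> travel): payroll: 500 - 150 = 350, travel: 850 + 150 = 1000. Balances: travel=1000, payroll=350
Event 7 (deposit 100 to payroll): payroll: 350 + 100 = 450. Balances: travel=1000, payroll=450

Final balance of travel: 1000

Answer: 1000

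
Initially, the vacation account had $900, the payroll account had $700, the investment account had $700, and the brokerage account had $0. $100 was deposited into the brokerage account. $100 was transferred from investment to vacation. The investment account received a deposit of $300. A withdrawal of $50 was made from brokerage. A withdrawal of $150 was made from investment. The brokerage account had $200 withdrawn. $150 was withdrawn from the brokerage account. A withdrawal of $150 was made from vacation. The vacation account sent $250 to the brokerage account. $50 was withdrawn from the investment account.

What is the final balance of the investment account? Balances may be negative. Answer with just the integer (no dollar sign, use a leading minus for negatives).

Tracking account balances step by step:
Start: vacation=900, payroll=700, investment=700, brokerage=0
Event 1 (deposit 100 to brokerage): brokerage: 0 + 100 = 100. Balances: vacation=900, payroll=700, investment=700, brokerage=100
Event 2 (transfer 100 investment -> vacation): investment: 700 - 100 = 600, vacation: 900 + 100 = 1000. Balances: vacation=1000, payroll=700, investment=600, brokerage=100
Event 3 (deposit 300 to investment): investment: 600 + 300 = 900. Balances: vacation=1000, payroll=700, investment=900, brokerage=100
Event 4 (withdraw 50 from brokerage): brokerage: 100 - 50 = 50. Balances: vacation=1000, payroll=700, investment=900, brokerage=50
Event 5 (withdraw 150 from investment): investment: 900 - 150 = 750. Balances: vacation=1000, payroll=700, investment=750, brokerage=50
Event 6 (withdraw 200 from brokerage): brokerage: 50 - 200 = -150. Balances: vacation=1000, payroll=700, investment=750, brokerage=-150
Event 7 (withdraw 150 from brokerage): brokerage: -150 - 150 = -300. Balances: vacation=1000, payroll=700, investment=750, brokerage=-300
Event 8 (withdraw 150 from vacation): vacation: 1000 - 150 = 850. Balances: vacation=850, payroll=700, investment=750, brokerage=-300
Event 9 (transfer 250 vacation -> brokerage): vacation: 850 - 250 = 600, brokerage: -300 + 250 = -50. Balances: vacation=600, payroll=700, investment=750, brokerage=-50
Event 10 (withdraw 50 from investment): investment: 750 - 50 = 700. Balances: vacation=600, payroll=700, investment=700, brokerage=-50

Final balance of investment: 700

Answer: 700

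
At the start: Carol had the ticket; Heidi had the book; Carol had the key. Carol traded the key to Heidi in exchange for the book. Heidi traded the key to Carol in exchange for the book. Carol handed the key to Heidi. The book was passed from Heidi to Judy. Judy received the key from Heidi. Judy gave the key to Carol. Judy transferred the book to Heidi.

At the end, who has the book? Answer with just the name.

Tracking all object holders:
Start: ticket:Carol, book:Heidi, key:Carol
Event 1 (swap key<->book: now key:Heidi, book:Carol). State: ticket:Carol, book:Carol, key:Heidi
Event 2 (swap key<->book: now key:Carol, book:Heidi). State: ticket:Carol, book:Heidi, key:Carol
Event 3 (give key: Carol -> Heidi). State: ticket:Carol, book:Heidi, key:Heidi
Event 4 (give book: Heidi -> Judy). State: ticket:Carol, book:Judy, key:Heidi
Event 5 (give key: Heidi -> Judy). State: ticket:Carol, book:Judy, key:Judy
Event 6 (give key: Judy -> Carol). State: ticket:Carol, book:Judy, key:Carol
Event 7 (give book: Judy -> Heidi). State: ticket:Carol, book:Heidi, key:Carol

Final state: ticket:Carol, book:Heidi, key:Carol
The book is held by Heidi.

Answer: Heidi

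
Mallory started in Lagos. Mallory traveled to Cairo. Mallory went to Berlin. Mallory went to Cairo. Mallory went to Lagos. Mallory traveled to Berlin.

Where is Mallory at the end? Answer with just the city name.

Answer: Berlin

Derivation:
Tracking Mallory's location:
Start: Mallory is in Lagos.
After move 1: Lagos -> Cairo. Mallory is in Cairo.
After move 2: Cairo -> Berlin. Mallory is in Berlin.
After move 3: Berlin -> Cairo. Mallory is in Cairo.
After move 4: Cairo -> Lagos. Mallory is in Lagos.
After move 5: Lagos -> Berlin. Mallory is in Berlin.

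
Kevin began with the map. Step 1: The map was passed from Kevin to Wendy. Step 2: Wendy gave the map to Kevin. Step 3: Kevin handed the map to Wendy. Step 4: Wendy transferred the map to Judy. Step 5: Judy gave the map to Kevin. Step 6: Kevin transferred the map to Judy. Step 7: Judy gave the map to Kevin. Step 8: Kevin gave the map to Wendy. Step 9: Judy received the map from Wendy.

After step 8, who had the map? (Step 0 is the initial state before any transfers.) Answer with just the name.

Answer: Wendy

Derivation:
Tracking the map holder through step 8:
After step 0 (start): Kevin
After step 1: Wendy
After step 2: Kevin
After step 3: Wendy
After step 4: Judy
After step 5: Kevin
After step 6: Judy
After step 7: Kevin
After step 8: Wendy

At step 8, the holder is Wendy.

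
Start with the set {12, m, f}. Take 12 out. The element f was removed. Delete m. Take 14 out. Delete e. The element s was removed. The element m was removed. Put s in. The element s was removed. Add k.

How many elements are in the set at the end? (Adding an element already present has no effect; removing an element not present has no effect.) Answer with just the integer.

Answer: 1

Derivation:
Tracking the set through each operation:
Start: {12, f, m}
Event 1 (remove 12): removed. Set: {f, m}
Event 2 (remove f): removed. Set: {m}
Event 3 (remove m): removed. Set: {}
Event 4 (remove 14): not present, no change. Set: {}
Event 5 (remove e): not present, no change. Set: {}
Event 6 (remove s): not present, no change. Set: {}
Event 7 (remove m): not present, no change. Set: {}
Event 8 (add s): added. Set: {s}
Event 9 (remove s): removed. Set: {}
Event 10 (add k): added. Set: {k}

Final set: {k} (size 1)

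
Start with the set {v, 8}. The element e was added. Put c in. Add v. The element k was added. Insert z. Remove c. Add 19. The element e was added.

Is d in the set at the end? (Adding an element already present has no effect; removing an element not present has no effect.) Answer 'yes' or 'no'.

Answer: no

Derivation:
Tracking the set through each operation:
Start: {8, v}
Event 1 (add e): added. Set: {8, e, v}
Event 2 (add c): added. Set: {8, c, e, v}
Event 3 (add v): already present, no change. Set: {8, c, e, v}
Event 4 (add k): added. Set: {8, c, e, k, v}
Event 5 (add z): added. Set: {8, c, e, k, v, z}
Event 6 (remove c): removed. Set: {8, e, k, v, z}
Event 7 (add 19): added. Set: {19, 8, e, k, v, z}
Event 8 (add e): already present, no change. Set: {19, 8, e, k, v, z}

Final set: {19, 8, e, k, v, z} (size 6)
d is NOT in the final set.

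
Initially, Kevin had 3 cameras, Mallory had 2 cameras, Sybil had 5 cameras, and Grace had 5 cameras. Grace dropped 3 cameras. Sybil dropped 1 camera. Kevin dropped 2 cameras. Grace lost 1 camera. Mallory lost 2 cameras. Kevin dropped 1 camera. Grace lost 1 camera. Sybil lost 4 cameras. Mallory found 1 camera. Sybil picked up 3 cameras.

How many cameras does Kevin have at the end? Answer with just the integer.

Answer: 0

Derivation:
Tracking counts step by step:
Start: Kevin=3, Mallory=2, Sybil=5, Grace=5
Event 1 (Grace -3): Grace: 5 -> 2. State: Kevin=3, Mallory=2, Sybil=5, Grace=2
Event 2 (Sybil -1): Sybil: 5 -> 4. State: Kevin=3, Mallory=2, Sybil=4, Grace=2
Event 3 (Kevin -2): Kevin: 3 -> 1. State: Kevin=1, Mallory=2, Sybil=4, Grace=2
Event 4 (Grace -1): Grace: 2 -> 1. State: Kevin=1, Mallory=2, Sybil=4, Grace=1
Event 5 (Mallory -2): Mallory: 2 -> 0. State: Kevin=1, Mallory=0, Sybil=4, Grace=1
Event 6 (Kevin -1): Kevin: 1 -> 0. State: Kevin=0, Mallory=0, Sybil=4, Grace=1
Event 7 (Grace -1): Grace: 1 -> 0. State: Kevin=0, Mallory=0, Sybil=4, Grace=0
Event 8 (Sybil -4): Sybil: 4 -> 0. State: Kevin=0, Mallory=0, Sybil=0, Grace=0
Event 9 (Mallory +1): Mallory: 0 -> 1. State: Kevin=0, Mallory=1, Sybil=0, Grace=0
Event 10 (Sybil +3): Sybil: 0 -> 3. State: Kevin=0, Mallory=1, Sybil=3, Grace=0

Kevin's final count: 0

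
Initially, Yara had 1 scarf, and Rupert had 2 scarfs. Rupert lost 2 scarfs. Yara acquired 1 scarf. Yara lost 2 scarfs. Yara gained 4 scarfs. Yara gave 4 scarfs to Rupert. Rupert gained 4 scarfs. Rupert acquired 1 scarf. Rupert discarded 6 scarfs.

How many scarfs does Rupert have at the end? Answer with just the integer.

Tracking counts step by step:
Start: Yara=1, Rupert=2
Event 1 (Rupert -2): Rupert: 2 -> 0. State: Yara=1, Rupert=0
Event 2 (Yara +1): Yara: 1 -> 2. State: Yara=2, Rupert=0
Event 3 (Yara -2): Yara: 2 -> 0. State: Yara=0, Rupert=0
Event 4 (Yara +4): Yara: 0 -> 4. State: Yara=4, Rupert=0
Event 5 (Yara -> Rupert, 4): Yara: 4 -> 0, Rupert: 0 -> 4. State: Yara=0, Rupert=4
Event 6 (Rupert +4): Rupert: 4 -> 8. State: Yara=0, Rupert=8
Event 7 (Rupert +1): Rupert: 8 -> 9. State: Yara=0, Rupert=9
Event 8 (Rupert -6): Rupert: 9 -> 3. State: Yara=0, Rupert=3

Rupert's final count: 3

Answer: 3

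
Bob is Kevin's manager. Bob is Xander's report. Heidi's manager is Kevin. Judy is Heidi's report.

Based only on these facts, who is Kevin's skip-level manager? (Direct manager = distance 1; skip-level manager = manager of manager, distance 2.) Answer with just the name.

Answer: Xander

Derivation:
Reconstructing the manager chain from the given facts:
  Xander -> Bob -> Kevin -> Heidi -> Judy
(each arrow means 'manager of the next')
Positions in the chain (0 = top):
  position of Xander: 0
  position of Bob: 1
  position of Kevin: 2
  position of Heidi: 3
  position of Judy: 4

Kevin is at position 2; the skip-level manager is 2 steps up the chain, i.e. position 0: Xander.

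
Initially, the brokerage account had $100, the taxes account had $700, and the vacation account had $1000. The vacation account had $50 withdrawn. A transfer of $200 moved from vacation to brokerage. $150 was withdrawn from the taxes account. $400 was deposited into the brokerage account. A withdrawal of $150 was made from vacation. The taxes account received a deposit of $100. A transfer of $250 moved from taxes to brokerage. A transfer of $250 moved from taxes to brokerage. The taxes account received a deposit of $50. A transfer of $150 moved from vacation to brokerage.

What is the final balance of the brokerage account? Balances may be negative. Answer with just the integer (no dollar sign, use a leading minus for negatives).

Tracking account balances step by step:
Start: brokerage=100, taxes=700, vacation=1000
Event 1 (withdraw 50 from vacation): vacation: 1000 - 50 = 950. Balances: brokerage=100, taxes=700, vacation=950
Event 2 (transfer 200 vacation -> brokerage): vacation: 950 - 200 = 750, brokerage: 100 + 200 = 300. Balances: brokerage=300, taxes=700, vacation=750
Event 3 (withdraw 150 from taxes): taxes: 700 - 150 = 550. Balances: brokerage=300, taxes=550, vacation=750
Event 4 (deposit 400 to brokerage): brokerage: 300 + 400 = 700. Balances: brokerage=700, taxes=550, vacation=750
Event 5 (withdraw 150 from vacation): vacation: 750 - 150 = 600. Balances: brokerage=700, taxes=550, vacation=600
Event 6 (deposit 100 to taxes): taxes: 550 + 100 = 650. Balances: brokerage=700, taxes=650, vacation=600
Event 7 (transfer 250 taxes -> brokerage): taxes: 650 - 250 = 400, brokerage: 700 + 250 = 950. Balances: brokerage=950, taxes=400, vacation=600
Event 8 (transfer 250 taxes -> brokerage): taxes: 400 - 250 = 150, brokerage: 950 + 250 = 1200. Balances: brokerage=1200, taxes=150, vacation=600
Event 9 (deposit 50 to taxes): taxes: 150 + 50 = 200. Balances: brokerage=1200, taxes=200, vacation=600
Event 10 (transfer 150 vacation -> brokerage): vacation: 600 - 150 = 450, brokerage: 1200 + 150 = 1350. Balances: brokerage=1350, taxes=200, vacation=450

Final balance of brokerage: 1350

Answer: 1350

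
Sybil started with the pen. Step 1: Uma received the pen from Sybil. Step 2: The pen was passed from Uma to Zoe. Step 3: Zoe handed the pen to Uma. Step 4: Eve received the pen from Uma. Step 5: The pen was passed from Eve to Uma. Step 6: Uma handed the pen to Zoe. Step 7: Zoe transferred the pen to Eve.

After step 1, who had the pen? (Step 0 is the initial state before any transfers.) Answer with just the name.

Tracking the pen holder through step 1:
After step 0 (start): Sybil
After step 1: Uma

At step 1, the holder is Uma.

Answer: Uma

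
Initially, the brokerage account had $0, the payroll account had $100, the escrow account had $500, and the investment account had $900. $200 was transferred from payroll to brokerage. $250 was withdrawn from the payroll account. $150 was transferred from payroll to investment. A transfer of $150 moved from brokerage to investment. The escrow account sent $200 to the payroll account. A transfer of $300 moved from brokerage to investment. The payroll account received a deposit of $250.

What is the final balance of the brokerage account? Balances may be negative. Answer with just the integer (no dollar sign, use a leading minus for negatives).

Answer: -250

Derivation:
Tracking account balances step by step:
Start: brokerage=0, payroll=100, escrow=500, investment=900
Event 1 (transfer 200 payroll -> brokerage): payroll: 100 - 200 = -100, brokerage: 0 + 200 = 200. Balances: brokerage=200, payroll=-100, escrow=500, investment=900
Event 2 (withdraw 250 from payroll): payroll: -100 - 250 = -350. Balances: brokerage=200, payroll=-350, escrow=500, investment=900
Event 3 (transfer 150 payroll -> investment): payroll: -350 - 150 = -500, investment: 900 + 150 = 1050. Balances: brokerage=200, payroll=-500, escrow=500, investment=1050
Event 4 (transfer 150 brokerage -> investment): brokerage: 200 - 150 = 50, investment: 1050 + 150 = 1200. Balances: brokerage=50, payroll=-500, escrow=500, investment=1200
Event 5 (transfer 200 escrow -> payroll): escrow: 500 - 200 = 300, payroll: -500 + 200 = -300. Balances: brokerage=50, payroll=-300, escrow=300, investment=1200
Event 6 (transfer 300 brokerage -> investment): brokerage: 50 - 300 = -250, investment: 1200 + 300 = 1500. Balances: brokerage=-250, payroll=-300, escrow=300, investment=1500
Event 7 (deposit 250 to payroll): payroll: -300 + 250 = -50. Balances: brokerage=-250, payroll=-50, escrow=300, investment=1500

Final balance of brokerage: -250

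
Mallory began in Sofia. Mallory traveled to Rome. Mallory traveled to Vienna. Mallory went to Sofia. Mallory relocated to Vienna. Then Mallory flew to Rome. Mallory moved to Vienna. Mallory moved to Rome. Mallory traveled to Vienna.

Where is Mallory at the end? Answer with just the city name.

Answer: Vienna

Derivation:
Tracking Mallory's location:
Start: Mallory is in Sofia.
After move 1: Sofia -> Rome. Mallory is in Rome.
After move 2: Rome -> Vienna. Mallory is in Vienna.
After move 3: Vienna -> Sofia. Mallory is in Sofia.
After move 4: Sofia -> Vienna. Mallory is in Vienna.
After move 5: Vienna -> Rome. Mallory is in Rome.
After move 6: Rome -> Vienna. Mallory is in Vienna.
After move 7: Vienna -> Rome. Mallory is in Rome.
After move 8: Rome -> Vienna. Mallory is in Vienna.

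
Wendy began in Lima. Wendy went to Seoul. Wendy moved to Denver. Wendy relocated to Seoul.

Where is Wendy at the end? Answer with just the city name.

Tracking Wendy's location:
Start: Wendy is in Lima.
After move 1: Lima -> Seoul. Wendy is in Seoul.
After move 2: Seoul -> Denver. Wendy is in Denver.
After move 3: Denver -> Seoul. Wendy is in Seoul.

Answer: Seoul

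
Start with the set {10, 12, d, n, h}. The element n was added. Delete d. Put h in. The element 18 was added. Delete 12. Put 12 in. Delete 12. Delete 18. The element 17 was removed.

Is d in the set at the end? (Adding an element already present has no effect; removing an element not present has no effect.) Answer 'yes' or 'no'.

Tracking the set through each operation:
Start: {10, 12, d, h, n}
Event 1 (add n): already present, no change. Set: {10, 12, d, h, n}
Event 2 (remove d): removed. Set: {10, 12, h, n}
Event 3 (add h): already present, no change. Set: {10, 12, h, n}
Event 4 (add 18): added. Set: {10, 12, 18, h, n}
Event 5 (remove 12): removed. Set: {10, 18, h, n}
Event 6 (add 12): added. Set: {10, 12, 18, h, n}
Event 7 (remove 12): removed. Set: {10, 18, h, n}
Event 8 (remove 18): removed. Set: {10, h, n}
Event 9 (remove 17): not present, no change. Set: {10, h, n}

Final set: {10, h, n} (size 3)
d is NOT in the final set.

Answer: no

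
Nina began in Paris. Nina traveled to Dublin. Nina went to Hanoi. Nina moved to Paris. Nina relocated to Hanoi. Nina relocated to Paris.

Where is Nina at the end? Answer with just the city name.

Tracking Nina's location:
Start: Nina is in Paris.
After move 1: Paris -> Dublin. Nina is in Dublin.
After move 2: Dublin -> Hanoi. Nina is in Hanoi.
After move 3: Hanoi -> Paris. Nina is in Paris.
After move 4: Paris -> Hanoi. Nina is in Hanoi.
After move 5: Hanoi -> Paris. Nina is in Paris.

Answer: Paris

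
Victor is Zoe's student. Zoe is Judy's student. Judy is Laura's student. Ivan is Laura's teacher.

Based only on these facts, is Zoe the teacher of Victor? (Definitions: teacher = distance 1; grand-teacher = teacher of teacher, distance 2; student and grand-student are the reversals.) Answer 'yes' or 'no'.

Answer: yes

Derivation:
Reconstructing the teacher chain from the given facts:
  Ivan -> Laura -> Judy -> Zoe -> Victor
(each arrow means 'teacher of the next')
Positions in the chain (0 = top):
  position of Ivan: 0
  position of Laura: 1
  position of Judy: 2
  position of Zoe: 3
  position of Victor: 4

Zoe is at position 3, Victor is at position 4; signed distance (j - i) = 1.
'teacher' requires j - i = 1. Actual distance is 1, so the relation HOLDS.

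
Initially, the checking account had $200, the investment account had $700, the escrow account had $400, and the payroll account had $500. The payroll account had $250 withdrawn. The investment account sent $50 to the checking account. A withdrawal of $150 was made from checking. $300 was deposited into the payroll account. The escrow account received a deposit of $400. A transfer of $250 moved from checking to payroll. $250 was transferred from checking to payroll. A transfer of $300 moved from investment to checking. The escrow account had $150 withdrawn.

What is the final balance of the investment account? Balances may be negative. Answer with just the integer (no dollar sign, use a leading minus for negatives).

Answer: 350

Derivation:
Tracking account balances step by step:
Start: checking=200, investment=700, escrow=400, payroll=500
Event 1 (withdraw 250 from payroll): payroll: 500 - 250 = 250. Balances: checking=200, investment=700, escrow=400, payroll=250
Event 2 (transfer 50 investment -> checking): investment: 700 - 50 = 650, checking: 200 + 50 = 250. Balances: checking=250, investment=650, escrow=400, payroll=250
Event 3 (withdraw 150 from checking): checking: 250 - 150 = 100. Balances: checking=100, investment=650, escrow=400, payroll=250
Event 4 (deposit 300 to payroll): payroll: 250 + 300 = 550. Balances: checking=100, investment=650, escrow=400, payroll=550
Event 5 (deposit 400 to escrow): escrow: 400 + 400 = 800. Balances: checking=100, investment=650, escrow=800, payroll=550
Event 6 (transfer 250 checking -> payroll): checking: 100 - 250 = -150, payroll: 550 + 250 = 800. Balances: checking=-150, investment=650, escrow=800, payroll=800
Event 7 (transfer 250 checking -> payroll): checking: -150 - 250 = -400, payroll: 800 + 250 = 1050. Balances: checking=-400, investment=650, escrow=800, payroll=1050
Event 8 (transfer 300 investment -> checking): investment: 650 - 300 = 350, checking: -400 + 300 = -100. Balances: checking=-100, investment=350, escrow=800, payroll=1050
Event 9 (withdraw 150 from escrow): escrow: 800 - 150 = 650. Balances: checking=-100, investment=350, escrow=650, payroll=1050

Final balance of investment: 350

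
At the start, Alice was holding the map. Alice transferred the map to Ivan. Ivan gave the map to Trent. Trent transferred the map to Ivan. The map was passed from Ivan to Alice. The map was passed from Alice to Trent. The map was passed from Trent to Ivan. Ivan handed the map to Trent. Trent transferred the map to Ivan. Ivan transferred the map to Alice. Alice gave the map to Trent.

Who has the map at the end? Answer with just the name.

Answer: Trent

Derivation:
Tracking the map through each event:
Start: Alice has the map.
After event 1: Ivan has the map.
After event 2: Trent has the map.
After event 3: Ivan has the map.
After event 4: Alice has the map.
After event 5: Trent has the map.
After event 6: Ivan has the map.
After event 7: Trent has the map.
After event 8: Ivan has the map.
After event 9: Alice has the map.
After event 10: Trent has the map.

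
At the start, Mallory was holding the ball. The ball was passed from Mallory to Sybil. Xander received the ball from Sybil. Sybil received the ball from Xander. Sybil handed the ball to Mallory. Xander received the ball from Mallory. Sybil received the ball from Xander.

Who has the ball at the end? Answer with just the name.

Tracking the ball through each event:
Start: Mallory has the ball.
After event 1: Sybil has the ball.
After event 2: Xander has the ball.
After event 3: Sybil has the ball.
After event 4: Mallory has the ball.
After event 5: Xander has the ball.
After event 6: Sybil has the ball.

Answer: Sybil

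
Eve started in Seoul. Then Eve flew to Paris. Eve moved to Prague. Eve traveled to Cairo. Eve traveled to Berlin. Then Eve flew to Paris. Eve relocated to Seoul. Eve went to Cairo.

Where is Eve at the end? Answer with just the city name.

Tracking Eve's location:
Start: Eve is in Seoul.
After move 1: Seoul -> Paris. Eve is in Paris.
After move 2: Paris -> Prague. Eve is in Prague.
After move 3: Prague -> Cairo. Eve is in Cairo.
After move 4: Cairo -> Berlin. Eve is in Berlin.
After move 5: Berlin -> Paris. Eve is in Paris.
After move 6: Paris -> Seoul. Eve is in Seoul.
After move 7: Seoul -> Cairo. Eve is in Cairo.

Answer: Cairo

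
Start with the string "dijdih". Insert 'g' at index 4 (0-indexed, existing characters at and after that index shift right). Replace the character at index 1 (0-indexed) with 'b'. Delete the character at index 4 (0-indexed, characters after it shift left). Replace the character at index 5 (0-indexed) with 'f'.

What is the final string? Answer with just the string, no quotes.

Answer: dbjdif

Derivation:
Applying each edit step by step:
Start: "dijdih"
Op 1 (insert 'g' at idx 4): "dijdih" -> "dijdgih"
Op 2 (replace idx 1: 'i' -> 'b'): "dijdgih" -> "dbjdgih"
Op 3 (delete idx 4 = 'g'): "dbjdgih" -> "dbjdih"
Op 4 (replace idx 5: 'h' -> 'f'): "dbjdih" -> "dbjdif"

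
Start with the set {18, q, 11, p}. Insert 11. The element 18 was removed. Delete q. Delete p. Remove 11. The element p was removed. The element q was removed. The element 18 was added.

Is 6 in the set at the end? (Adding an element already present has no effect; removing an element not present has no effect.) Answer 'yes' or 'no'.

Tracking the set through each operation:
Start: {11, 18, p, q}
Event 1 (add 11): already present, no change. Set: {11, 18, p, q}
Event 2 (remove 18): removed. Set: {11, p, q}
Event 3 (remove q): removed. Set: {11, p}
Event 4 (remove p): removed. Set: {11}
Event 5 (remove 11): removed. Set: {}
Event 6 (remove p): not present, no change. Set: {}
Event 7 (remove q): not present, no change. Set: {}
Event 8 (add 18): added. Set: {18}

Final set: {18} (size 1)
6 is NOT in the final set.

Answer: no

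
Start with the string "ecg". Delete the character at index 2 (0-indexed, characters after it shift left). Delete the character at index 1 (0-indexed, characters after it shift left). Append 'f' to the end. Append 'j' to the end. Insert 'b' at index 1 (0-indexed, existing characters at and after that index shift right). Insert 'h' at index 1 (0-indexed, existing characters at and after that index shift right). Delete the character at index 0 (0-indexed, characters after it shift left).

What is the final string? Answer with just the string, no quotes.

Answer: hbfj

Derivation:
Applying each edit step by step:
Start: "ecg"
Op 1 (delete idx 2 = 'g'): "ecg" -> "ec"
Op 2 (delete idx 1 = 'c'): "ec" -> "e"
Op 3 (append 'f'): "e" -> "ef"
Op 4 (append 'j'): "ef" -> "efj"
Op 5 (insert 'b' at idx 1): "efj" -> "ebfj"
Op 6 (insert 'h' at idx 1): "ebfj" -> "ehbfj"
Op 7 (delete idx 0 = 'e'): "ehbfj" -> "hbfj"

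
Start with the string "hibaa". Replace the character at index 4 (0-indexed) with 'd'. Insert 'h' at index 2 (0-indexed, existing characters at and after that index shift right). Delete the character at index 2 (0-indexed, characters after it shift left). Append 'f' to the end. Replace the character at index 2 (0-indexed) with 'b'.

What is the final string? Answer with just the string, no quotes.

Answer: hibadf

Derivation:
Applying each edit step by step:
Start: "hibaa"
Op 1 (replace idx 4: 'a' -> 'd'): "hibaa" -> "hibad"
Op 2 (insert 'h' at idx 2): "hibad" -> "hihbad"
Op 3 (delete idx 2 = 'h'): "hihbad" -> "hibad"
Op 4 (append 'f'): "hibad" -> "hibadf"
Op 5 (replace idx 2: 'b' -> 'b'): "hibadf" -> "hibadf"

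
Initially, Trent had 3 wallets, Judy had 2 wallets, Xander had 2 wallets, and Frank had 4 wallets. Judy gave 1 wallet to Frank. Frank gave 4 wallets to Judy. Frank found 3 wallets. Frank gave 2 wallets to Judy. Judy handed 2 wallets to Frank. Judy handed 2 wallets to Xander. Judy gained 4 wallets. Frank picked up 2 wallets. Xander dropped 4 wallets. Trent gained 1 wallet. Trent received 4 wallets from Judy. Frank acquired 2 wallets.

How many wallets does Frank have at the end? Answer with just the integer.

Tracking counts step by step:
Start: Trent=3, Judy=2, Xander=2, Frank=4
Event 1 (Judy -> Frank, 1): Judy: 2 -> 1, Frank: 4 -> 5. State: Trent=3, Judy=1, Xander=2, Frank=5
Event 2 (Frank -> Judy, 4): Frank: 5 -> 1, Judy: 1 -> 5. State: Trent=3, Judy=5, Xander=2, Frank=1
Event 3 (Frank +3): Frank: 1 -> 4. State: Trent=3, Judy=5, Xander=2, Frank=4
Event 4 (Frank -> Judy, 2): Frank: 4 -> 2, Judy: 5 -> 7. State: Trent=3, Judy=7, Xander=2, Frank=2
Event 5 (Judy -> Frank, 2): Judy: 7 -> 5, Frank: 2 -> 4. State: Trent=3, Judy=5, Xander=2, Frank=4
Event 6 (Judy -> Xander, 2): Judy: 5 -> 3, Xander: 2 -> 4. State: Trent=3, Judy=3, Xander=4, Frank=4
Event 7 (Judy +4): Judy: 3 -> 7. State: Trent=3, Judy=7, Xander=4, Frank=4
Event 8 (Frank +2): Frank: 4 -> 6. State: Trent=3, Judy=7, Xander=4, Frank=6
Event 9 (Xander -4): Xander: 4 -> 0. State: Trent=3, Judy=7, Xander=0, Frank=6
Event 10 (Trent +1): Trent: 3 -> 4. State: Trent=4, Judy=7, Xander=0, Frank=6
Event 11 (Judy -> Trent, 4): Judy: 7 -> 3, Trent: 4 -> 8. State: Trent=8, Judy=3, Xander=0, Frank=6
Event 12 (Frank +2): Frank: 6 -> 8. State: Trent=8, Judy=3, Xander=0, Frank=8

Frank's final count: 8

Answer: 8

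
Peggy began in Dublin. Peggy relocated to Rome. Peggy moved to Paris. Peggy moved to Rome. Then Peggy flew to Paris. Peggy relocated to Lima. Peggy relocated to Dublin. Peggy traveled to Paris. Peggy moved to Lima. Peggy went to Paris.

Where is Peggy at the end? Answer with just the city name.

Answer: Paris

Derivation:
Tracking Peggy's location:
Start: Peggy is in Dublin.
After move 1: Dublin -> Rome. Peggy is in Rome.
After move 2: Rome -> Paris. Peggy is in Paris.
After move 3: Paris -> Rome. Peggy is in Rome.
After move 4: Rome -> Paris. Peggy is in Paris.
After move 5: Paris -> Lima. Peggy is in Lima.
After move 6: Lima -> Dublin. Peggy is in Dublin.
After move 7: Dublin -> Paris. Peggy is in Paris.
After move 8: Paris -> Lima. Peggy is in Lima.
After move 9: Lima -> Paris. Peggy is in Paris.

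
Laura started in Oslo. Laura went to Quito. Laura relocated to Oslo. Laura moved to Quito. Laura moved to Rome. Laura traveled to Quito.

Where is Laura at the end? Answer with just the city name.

Tracking Laura's location:
Start: Laura is in Oslo.
After move 1: Oslo -> Quito. Laura is in Quito.
After move 2: Quito -> Oslo. Laura is in Oslo.
After move 3: Oslo -> Quito. Laura is in Quito.
After move 4: Quito -> Rome. Laura is in Rome.
After move 5: Rome -> Quito. Laura is in Quito.

Answer: Quito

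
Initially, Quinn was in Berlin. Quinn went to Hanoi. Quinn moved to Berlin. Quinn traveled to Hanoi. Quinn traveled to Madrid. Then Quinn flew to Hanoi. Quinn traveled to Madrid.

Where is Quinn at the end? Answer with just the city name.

Answer: Madrid

Derivation:
Tracking Quinn's location:
Start: Quinn is in Berlin.
After move 1: Berlin -> Hanoi. Quinn is in Hanoi.
After move 2: Hanoi -> Berlin. Quinn is in Berlin.
After move 3: Berlin -> Hanoi. Quinn is in Hanoi.
After move 4: Hanoi -> Madrid. Quinn is in Madrid.
After move 5: Madrid -> Hanoi. Quinn is in Hanoi.
After move 6: Hanoi -> Madrid. Quinn is in Madrid.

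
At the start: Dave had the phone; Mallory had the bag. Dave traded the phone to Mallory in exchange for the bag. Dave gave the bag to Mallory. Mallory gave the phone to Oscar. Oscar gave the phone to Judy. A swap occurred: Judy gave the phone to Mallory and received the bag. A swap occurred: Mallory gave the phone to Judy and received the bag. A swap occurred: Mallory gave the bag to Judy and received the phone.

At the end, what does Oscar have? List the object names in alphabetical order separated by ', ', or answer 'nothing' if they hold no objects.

Answer: nothing

Derivation:
Tracking all object holders:
Start: phone:Dave, bag:Mallory
Event 1 (swap phone<->bag: now phone:Mallory, bag:Dave). State: phone:Mallory, bag:Dave
Event 2 (give bag: Dave -> Mallory). State: phone:Mallory, bag:Mallory
Event 3 (give phone: Mallory -> Oscar). State: phone:Oscar, bag:Mallory
Event 4 (give phone: Oscar -> Judy). State: phone:Judy, bag:Mallory
Event 5 (swap phone<->bag: now phone:Mallory, bag:Judy). State: phone:Mallory, bag:Judy
Event 6 (swap phone<->bag: now phone:Judy, bag:Mallory). State: phone:Judy, bag:Mallory
Event 7 (swap bag<->phone: now bag:Judy, phone:Mallory). State: phone:Mallory, bag:Judy

Final state: phone:Mallory, bag:Judy
Oscar holds: (nothing).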